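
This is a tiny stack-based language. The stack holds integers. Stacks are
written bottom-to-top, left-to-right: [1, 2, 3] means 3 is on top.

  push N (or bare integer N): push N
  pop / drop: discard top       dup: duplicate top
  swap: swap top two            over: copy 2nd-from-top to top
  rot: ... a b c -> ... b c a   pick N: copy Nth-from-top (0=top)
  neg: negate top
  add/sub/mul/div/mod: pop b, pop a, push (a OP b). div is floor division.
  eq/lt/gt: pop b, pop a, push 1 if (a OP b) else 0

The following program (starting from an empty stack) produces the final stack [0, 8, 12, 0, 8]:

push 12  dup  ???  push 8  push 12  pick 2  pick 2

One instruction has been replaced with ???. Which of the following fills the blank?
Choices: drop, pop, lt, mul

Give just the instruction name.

Stack before ???: [12, 12]
Stack after ???:  [0]
Checking each choice:
  drop: produces [12, 8, 12, 12, 8]
  pop: produces [12, 8, 12, 12, 8]
  lt: MATCH
  mul: produces [144, 8, 12, 144, 8]


Answer: lt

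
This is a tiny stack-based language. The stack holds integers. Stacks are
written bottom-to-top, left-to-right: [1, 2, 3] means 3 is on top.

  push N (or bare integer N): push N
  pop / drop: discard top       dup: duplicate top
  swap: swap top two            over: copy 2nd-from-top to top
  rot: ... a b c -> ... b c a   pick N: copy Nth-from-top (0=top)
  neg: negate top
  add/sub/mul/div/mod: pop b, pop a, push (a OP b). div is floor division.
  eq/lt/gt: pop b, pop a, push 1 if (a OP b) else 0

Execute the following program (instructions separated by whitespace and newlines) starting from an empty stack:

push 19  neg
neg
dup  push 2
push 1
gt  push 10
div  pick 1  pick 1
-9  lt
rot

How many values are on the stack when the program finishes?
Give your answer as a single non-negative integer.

Answer: 5

Derivation:
After 'push 19': stack = [19] (depth 1)
After 'neg': stack = [-19] (depth 1)
After 'neg': stack = [19] (depth 1)
After 'dup': stack = [19, 19] (depth 2)
After 'push 2': stack = [19, 19, 2] (depth 3)
After 'push 1': stack = [19, 19, 2, 1] (depth 4)
After 'gt': stack = [19, 19, 1] (depth 3)
After 'push 10': stack = [19, 19, 1, 10] (depth 4)
After 'div': stack = [19, 19, 0] (depth 3)
After 'pick 1': stack = [19, 19, 0, 19] (depth 4)
After 'pick 1': stack = [19, 19, 0, 19, 0] (depth 5)
After 'push -9': stack = [19, 19, 0, 19, 0, -9] (depth 6)
After 'lt': stack = [19, 19, 0, 19, 0] (depth 5)
After 'rot': stack = [19, 19, 19, 0, 0] (depth 5)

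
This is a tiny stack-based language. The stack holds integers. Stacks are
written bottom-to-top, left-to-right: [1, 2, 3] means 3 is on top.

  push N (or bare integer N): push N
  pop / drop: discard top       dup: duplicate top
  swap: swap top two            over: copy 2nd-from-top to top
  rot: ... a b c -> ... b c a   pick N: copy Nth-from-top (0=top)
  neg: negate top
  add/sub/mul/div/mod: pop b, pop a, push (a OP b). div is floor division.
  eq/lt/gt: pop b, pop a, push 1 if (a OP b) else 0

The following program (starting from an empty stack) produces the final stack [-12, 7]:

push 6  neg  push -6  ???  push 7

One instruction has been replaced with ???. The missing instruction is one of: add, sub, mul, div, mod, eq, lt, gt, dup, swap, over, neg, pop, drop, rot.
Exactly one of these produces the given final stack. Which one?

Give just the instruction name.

Answer: add

Derivation:
Stack before ???: [-6, -6]
Stack after ???:  [-12]
The instruction that transforms [-6, -6] -> [-12] is: add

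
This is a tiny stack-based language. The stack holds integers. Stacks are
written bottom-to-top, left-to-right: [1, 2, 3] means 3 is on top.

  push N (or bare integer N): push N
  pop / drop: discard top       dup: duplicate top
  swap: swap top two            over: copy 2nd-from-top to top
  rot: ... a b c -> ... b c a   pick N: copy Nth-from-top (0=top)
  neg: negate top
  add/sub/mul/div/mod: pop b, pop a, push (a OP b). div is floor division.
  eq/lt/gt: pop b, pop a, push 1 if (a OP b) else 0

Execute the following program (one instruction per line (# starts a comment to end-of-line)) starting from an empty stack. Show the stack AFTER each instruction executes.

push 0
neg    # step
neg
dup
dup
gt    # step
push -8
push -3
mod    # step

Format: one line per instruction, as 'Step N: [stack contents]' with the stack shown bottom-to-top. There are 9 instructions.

Step 1: [0]
Step 2: [0]
Step 3: [0]
Step 4: [0, 0]
Step 5: [0, 0, 0]
Step 6: [0, 0]
Step 7: [0, 0, -8]
Step 8: [0, 0, -8, -3]
Step 9: [0, 0, -2]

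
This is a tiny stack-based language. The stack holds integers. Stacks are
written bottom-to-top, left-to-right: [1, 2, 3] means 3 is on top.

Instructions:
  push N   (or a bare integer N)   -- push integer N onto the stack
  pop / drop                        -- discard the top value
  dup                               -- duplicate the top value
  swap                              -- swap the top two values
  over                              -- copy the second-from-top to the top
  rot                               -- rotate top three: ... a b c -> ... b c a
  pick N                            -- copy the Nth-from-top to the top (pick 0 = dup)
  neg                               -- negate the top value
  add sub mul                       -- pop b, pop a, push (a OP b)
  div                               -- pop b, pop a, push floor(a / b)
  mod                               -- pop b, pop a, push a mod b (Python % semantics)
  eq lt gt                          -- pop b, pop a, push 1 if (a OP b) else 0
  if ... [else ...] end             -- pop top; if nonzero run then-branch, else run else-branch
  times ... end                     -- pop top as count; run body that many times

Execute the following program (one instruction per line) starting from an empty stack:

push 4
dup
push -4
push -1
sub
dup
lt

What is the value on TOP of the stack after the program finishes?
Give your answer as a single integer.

After 'push 4': [4]
After 'dup': [4, 4]
After 'push -4': [4, 4, -4]
After 'push -1': [4, 4, -4, -1]
After 'sub': [4, 4, -3]
After 'dup': [4, 4, -3, -3]
After 'lt': [4, 4, 0]

Answer: 0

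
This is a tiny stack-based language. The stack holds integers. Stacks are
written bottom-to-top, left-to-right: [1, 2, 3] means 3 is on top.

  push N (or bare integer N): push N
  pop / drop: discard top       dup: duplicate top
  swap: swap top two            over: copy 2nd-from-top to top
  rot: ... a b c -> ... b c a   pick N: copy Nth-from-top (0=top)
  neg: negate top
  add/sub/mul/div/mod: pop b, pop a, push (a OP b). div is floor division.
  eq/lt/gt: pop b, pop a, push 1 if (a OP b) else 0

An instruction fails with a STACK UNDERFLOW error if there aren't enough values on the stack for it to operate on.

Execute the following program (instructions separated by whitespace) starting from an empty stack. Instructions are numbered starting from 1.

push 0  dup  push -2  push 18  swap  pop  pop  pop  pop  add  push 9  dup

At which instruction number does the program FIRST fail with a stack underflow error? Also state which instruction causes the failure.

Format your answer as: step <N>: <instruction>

Step 1 ('push 0'): stack = [0], depth = 1
Step 2 ('dup'): stack = [0, 0], depth = 2
Step 3 ('push -2'): stack = [0, 0, -2], depth = 3
Step 4 ('push 18'): stack = [0, 0, -2, 18], depth = 4
Step 5 ('swap'): stack = [0, 0, 18, -2], depth = 4
Step 6 ('pop'): stack = [0, 0, 18], depth = 3
Step 7 ('pop'): stack = [0, 0], depth = 2
Step 8 ('pop'): stack = [0], depth = 1
Step 9 ('pop'): stack = [], depth = 0
Step 10 ('add'): needs 2 value(s) but depth is 0 — STACK UNDERFLOW

Answer: step 10: add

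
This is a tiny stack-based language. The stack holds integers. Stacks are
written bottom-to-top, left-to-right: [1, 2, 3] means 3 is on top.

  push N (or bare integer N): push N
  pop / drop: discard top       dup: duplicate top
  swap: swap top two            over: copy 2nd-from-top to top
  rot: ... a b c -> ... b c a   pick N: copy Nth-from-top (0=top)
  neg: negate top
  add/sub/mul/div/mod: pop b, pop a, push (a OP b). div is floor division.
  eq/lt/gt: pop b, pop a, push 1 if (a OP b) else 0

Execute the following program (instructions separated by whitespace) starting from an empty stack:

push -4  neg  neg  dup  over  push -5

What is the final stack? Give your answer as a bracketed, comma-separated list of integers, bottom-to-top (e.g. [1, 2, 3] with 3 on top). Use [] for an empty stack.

Answer: [-4, -4, -4, -5]

Derivation:
After 'push -4': [-4]
After 'neg': [4]
After 'neg': [-4]
After 'dup': [-4, -4]
After 'over': [-4, -4, -4]
After 'push -5': [-4, -4, -4, -5]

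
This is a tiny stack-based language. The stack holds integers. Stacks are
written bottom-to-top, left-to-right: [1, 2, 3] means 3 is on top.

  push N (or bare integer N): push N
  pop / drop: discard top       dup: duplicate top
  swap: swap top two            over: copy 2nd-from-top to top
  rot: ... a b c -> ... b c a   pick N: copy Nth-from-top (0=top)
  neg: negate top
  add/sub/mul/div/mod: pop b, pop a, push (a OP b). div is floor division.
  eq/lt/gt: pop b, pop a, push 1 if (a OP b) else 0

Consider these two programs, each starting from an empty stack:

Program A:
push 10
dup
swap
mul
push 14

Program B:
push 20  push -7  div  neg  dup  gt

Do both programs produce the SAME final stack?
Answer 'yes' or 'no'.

Program A trace:
  After 'push 10': [10]
  After 'dup': [10, 10]
  After 'swap': [10, 10]
  After 'mul': [100]
  After 'push 14': [100, 14]
Program A final stack: [100, 14]

Program B trace:
  After 'push 20': [20]
  After 'push -7': [20, -7]
  After 'div': [-3]
  After 'neg': [3]
  After 'dup': [3, 3]
  After 'gt': [0]
Program B final stack: [0]
Same: no

Answer: no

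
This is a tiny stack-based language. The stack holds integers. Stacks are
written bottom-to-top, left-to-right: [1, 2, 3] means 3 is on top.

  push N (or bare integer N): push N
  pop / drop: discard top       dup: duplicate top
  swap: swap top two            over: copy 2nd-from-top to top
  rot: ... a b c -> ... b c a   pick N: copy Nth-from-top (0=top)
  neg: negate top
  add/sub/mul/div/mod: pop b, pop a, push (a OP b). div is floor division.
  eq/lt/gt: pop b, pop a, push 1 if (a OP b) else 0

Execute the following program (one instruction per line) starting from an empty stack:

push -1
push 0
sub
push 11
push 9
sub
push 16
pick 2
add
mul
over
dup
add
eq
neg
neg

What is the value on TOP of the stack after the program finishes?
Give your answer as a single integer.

Answer: 0

Derivation:
After 'push -1': [-1]
After 'push 0': [-1, 0]
After 'sub': [-1]
After 'push 11': [-1, 11]
After 'push 9': [-1, 11, 9]
After 'sub': [-1, 2]
After 'push 16': [-1, 2, 16]
After 'pick 2': [-1, 2, 16, -1]
After 'add': [-1, 2, 15]
After 'mul': [-1, 30]
After 'over': [-1, 30, -1]
After 'dup': [-1, 30, -1, -1]
After 'add': [-1, 30, -2]
After 'eq': [-1, 0]
After 'neg': [-1, 0]
After 'neg': [-1, 0]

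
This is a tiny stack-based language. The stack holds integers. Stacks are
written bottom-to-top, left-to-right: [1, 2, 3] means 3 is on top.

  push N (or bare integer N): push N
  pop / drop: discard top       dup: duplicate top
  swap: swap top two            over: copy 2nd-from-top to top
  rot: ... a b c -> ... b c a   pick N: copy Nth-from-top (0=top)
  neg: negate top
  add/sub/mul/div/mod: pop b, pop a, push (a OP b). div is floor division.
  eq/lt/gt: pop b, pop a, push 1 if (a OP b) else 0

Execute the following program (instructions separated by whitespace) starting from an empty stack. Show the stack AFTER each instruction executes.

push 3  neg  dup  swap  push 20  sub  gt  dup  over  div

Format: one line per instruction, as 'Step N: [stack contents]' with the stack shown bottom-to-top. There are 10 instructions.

Step 1: [3]
Step 2: [-3]
Step 3: [-3, -3]
Step 4: [-3, -3]
Step 5: [-3, -3, 20]
Step 6: [-3, -23]
Step 7: [1]
Step 8: [1, 1]
Step 9: [1, 1, 1]
Step 10: [1, 1]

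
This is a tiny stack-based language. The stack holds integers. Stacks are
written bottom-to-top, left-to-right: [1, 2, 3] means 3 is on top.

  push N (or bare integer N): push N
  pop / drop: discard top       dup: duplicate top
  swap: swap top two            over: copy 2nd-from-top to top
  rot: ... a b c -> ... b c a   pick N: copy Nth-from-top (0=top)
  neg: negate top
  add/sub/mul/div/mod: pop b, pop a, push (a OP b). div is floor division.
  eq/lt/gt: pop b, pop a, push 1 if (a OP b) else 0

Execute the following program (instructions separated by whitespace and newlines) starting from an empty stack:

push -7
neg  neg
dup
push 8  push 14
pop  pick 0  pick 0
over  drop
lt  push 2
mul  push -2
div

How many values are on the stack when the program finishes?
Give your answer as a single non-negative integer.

After 'push -7': stack = [-7] (depth 1)
After 'neg': stack = [7] (depth 1)
After 'neg': stack = [-7] (depth 1)
After 'dup': stack = [-7, -7] (depth 2)
After 'push 8': stack = [-7, -7, 8] (depth 3)
After 'push 14': stack = [-7, -7, 8, 14] (depth 4)
After 'pop': stack = [-7, -7, 8] (depth 3)
After 'pick 0': stack = [-7, -7, 8, 8] (depth 4)
After 'pick 0': stack = [-7, -7, 8, 8, 8] (depth 5)
After 'over': stack = [-7, -7, 8, 8, 8, 8] (depth 6)
After 'drop': stack = [-7, -7, 8, 8, 8] (depth 5)
After 'lt': stack = [-7, -7, 8, 0] (depth 4)
After 'push 2': stack = [-7, -7, 8, 0, 2] (depth 5)
After 'mul': stack = [-7, -7, 8, 0] (depth 4)
After 'push -2': stack = [-7, -7, 8, 0, -2] (depth 5)
After 'div': stack = [-7, -7, 8, 0] (depth 4)

Answer: 4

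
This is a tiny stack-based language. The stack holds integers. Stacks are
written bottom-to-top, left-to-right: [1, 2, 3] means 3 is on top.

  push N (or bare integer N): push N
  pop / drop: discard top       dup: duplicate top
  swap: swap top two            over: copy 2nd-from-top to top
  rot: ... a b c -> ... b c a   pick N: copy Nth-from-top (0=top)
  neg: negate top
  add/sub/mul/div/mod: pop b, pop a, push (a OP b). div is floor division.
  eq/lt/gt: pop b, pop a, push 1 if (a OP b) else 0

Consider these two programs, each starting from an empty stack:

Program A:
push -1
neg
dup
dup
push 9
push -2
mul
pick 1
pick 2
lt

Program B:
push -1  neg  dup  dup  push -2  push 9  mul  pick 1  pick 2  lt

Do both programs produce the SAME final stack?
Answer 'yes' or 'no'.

Program A trace:
  After 'push -1': [-1]
  After 'neg': [1]
  After 'dup': [1, 1]
  After 'dup': [1, 1, 1]
  After 'push 9': [1, 1, 1, 9]
  After 'push -2': [1, 1, 1, 9, -2]
  After 'mul': [1, 1, 1, -18]
  After 'pick 1': [1, 1, 1, -18, 1]
  After 'pick 2': [1, 1, 1, -18, 1, 1]
  After 'lt': [1, 1, 1, -18, 0]
Program A final stack: [1, 1, 1, -18, 0]

Program B trace:
  After 'push -1': [-1]
  After 'neg': [1]
  After 'dup': [1, 1]
  After 'dup': [1, 1, 1]
  After 'push -2': [1, 1, 1, -2]
  After 'push 9': [1, 1, 1, -2, 9]
  After 'mul': [1, 1, 1, -18]
  After 'pick 1': [1, 1, 1, -18, 1]
  After 'pick 2': [1, 1, 1, -18, 1, 1]
  After 'lt': [1, 1, 1, -18, 0]
Program B final stack: [1, 1, 1, -18, 0]
Same: yes

Answer: yes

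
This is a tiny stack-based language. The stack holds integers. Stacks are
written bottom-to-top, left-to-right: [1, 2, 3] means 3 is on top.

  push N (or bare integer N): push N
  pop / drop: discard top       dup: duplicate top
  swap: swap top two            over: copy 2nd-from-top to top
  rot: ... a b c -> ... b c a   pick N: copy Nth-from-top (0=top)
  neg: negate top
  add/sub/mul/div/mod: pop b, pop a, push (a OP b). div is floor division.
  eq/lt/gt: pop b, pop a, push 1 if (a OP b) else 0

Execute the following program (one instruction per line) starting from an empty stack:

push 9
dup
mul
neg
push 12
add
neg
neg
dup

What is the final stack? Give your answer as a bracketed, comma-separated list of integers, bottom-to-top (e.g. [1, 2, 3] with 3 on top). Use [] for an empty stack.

Answer: [-69, -69]

Derivation:
After 'push 9': [9]
After 'dup': [9, 9]
After 'mul': [81]
After 'neg': [-81]
After 'push 12': [-81, 12]
After 'add': [-69]
After 'neg': [69]
After 'neg': [-69]
After 'dup': [-69, -69]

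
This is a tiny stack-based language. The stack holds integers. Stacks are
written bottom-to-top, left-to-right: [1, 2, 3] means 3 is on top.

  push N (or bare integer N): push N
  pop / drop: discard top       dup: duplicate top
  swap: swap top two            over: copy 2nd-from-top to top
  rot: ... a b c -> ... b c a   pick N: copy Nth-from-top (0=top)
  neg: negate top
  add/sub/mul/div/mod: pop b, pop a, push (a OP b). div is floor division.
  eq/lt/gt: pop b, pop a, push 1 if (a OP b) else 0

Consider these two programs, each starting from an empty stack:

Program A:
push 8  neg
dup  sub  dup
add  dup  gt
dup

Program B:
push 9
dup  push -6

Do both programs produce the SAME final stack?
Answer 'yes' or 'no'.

Answer: no

Derivation:
Program A trace:
  After 'push 8': [8]
  After 'neg': [-8]
  After 'dup': [-8, -8]
  After 'sub': [0]
  After 'dup': [0, 0]
  After 'add': [0]
  After 'dup': [0, 0]
  After 'gt': [0]
  After 'dup': [0, 0]
Program A final stack: [0, 0]

Program B trace:
  After 'push 9': [9]
  After 'dup': [9, 9]
  After 'push -6': [9, 9, -6]
Program B final stack: [9, 9, -6]
Same: no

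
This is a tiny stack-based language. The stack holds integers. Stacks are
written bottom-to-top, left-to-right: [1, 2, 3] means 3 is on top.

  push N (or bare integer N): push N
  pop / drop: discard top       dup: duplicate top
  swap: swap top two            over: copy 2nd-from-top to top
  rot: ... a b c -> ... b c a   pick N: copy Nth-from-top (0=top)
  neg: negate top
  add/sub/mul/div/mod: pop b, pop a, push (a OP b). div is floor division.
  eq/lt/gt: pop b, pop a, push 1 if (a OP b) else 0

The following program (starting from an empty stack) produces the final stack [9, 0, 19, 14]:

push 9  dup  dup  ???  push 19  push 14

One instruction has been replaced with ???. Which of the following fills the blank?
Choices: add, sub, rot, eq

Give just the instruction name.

Stack before ???: [9, 9, 9]
Stack after ???:  [9, 0]
Checking each choice:
  add: produces [9, 18, 19, 14]
  sub: MATCH
  rot: produces [9, 9, 9, 19, 14]
  eq: produces [9, 1, 19, 14]


Answer: sub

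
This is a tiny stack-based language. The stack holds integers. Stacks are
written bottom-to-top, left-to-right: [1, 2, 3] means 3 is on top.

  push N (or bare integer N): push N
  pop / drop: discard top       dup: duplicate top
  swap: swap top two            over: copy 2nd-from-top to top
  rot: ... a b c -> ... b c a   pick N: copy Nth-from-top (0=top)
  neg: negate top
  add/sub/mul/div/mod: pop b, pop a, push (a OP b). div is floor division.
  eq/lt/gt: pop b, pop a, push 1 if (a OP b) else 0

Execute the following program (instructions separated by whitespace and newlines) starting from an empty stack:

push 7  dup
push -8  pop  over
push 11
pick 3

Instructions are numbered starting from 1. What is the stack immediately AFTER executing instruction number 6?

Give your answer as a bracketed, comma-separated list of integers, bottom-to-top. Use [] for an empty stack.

Step 1 ('push 7'): [7]
Step 2 ('dup'): [7, 7]
Step 3 ('push -8'): [7, 7, -8]
Step 4 ('pop'): [7, 7]
Step 5 ('over'): [7, 7, 7]
Step 6 ('push 11'): [7, 7, 7, 11]

Answer: [7, 7, 7, 11]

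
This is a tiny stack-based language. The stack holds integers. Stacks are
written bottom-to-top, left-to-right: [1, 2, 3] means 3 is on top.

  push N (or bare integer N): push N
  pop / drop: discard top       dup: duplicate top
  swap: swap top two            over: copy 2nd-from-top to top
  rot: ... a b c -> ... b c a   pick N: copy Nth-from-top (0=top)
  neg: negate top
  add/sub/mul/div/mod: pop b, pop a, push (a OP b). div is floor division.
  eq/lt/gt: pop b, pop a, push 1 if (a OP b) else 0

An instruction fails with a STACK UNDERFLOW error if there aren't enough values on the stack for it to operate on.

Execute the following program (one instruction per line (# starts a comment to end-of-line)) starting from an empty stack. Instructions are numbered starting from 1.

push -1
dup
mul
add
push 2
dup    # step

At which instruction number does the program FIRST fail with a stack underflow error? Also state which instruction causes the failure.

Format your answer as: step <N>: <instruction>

Answer: step 4: add

Derivation:
Step 1 ('push -1'): stack = [-1], depth = 1
Step 2 ('dup'): stack = [-1, -1], depth = 2
Step 3 ('mul'): stack = [1], depth = 1
Step 4 ('add'): needs 2 value(s) but depth is 1 — STACK UNDERFLOW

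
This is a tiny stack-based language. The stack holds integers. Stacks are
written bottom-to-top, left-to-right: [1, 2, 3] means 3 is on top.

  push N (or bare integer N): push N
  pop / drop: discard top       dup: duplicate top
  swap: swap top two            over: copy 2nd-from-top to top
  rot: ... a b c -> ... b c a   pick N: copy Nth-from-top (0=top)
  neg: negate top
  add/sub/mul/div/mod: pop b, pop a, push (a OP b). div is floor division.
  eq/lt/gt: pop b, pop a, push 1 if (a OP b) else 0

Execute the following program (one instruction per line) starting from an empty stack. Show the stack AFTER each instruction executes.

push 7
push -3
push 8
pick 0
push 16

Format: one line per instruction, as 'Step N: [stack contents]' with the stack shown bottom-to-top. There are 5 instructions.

Step 1: [7]
Step 2: [7, -3]
Step 3: [7, -3, 8]
Step 4: [7, -3, 8, 8]
Step 5: [7, -3, 8, 8, 16]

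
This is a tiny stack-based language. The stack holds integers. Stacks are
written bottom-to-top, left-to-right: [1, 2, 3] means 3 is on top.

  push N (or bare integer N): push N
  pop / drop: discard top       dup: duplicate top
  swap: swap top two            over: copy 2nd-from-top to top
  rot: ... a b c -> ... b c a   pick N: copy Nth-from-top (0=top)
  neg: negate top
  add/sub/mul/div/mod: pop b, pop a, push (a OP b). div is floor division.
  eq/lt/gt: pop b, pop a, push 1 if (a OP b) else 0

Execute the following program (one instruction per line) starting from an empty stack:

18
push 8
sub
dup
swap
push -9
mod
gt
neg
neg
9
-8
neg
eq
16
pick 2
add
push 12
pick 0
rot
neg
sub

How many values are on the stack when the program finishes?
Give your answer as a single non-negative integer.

Answer: 4

Derivation:
After 'push 18': stack = [18] (depth 1)
After 'push 8': stack = [18, 8] (depth 2)
After 'sub': stack = [10] (depth 1)
After 'dup': stack = [10, 10] (depth 2)
After 'swap': stack = [10, 10] (depth 2)
After 'push -9': stack = [10, 10, -9] (depth 3)
After 'mod': stack = [10, -8] (depth 2)
After 'gt': stack = [1] (depth 1)
After 'neg': stack = [-1] (depth 1)
After 'neg': stack = [1] (depth 1)
  ...
After 'neg': stack = [1, 9, 8] (depth 3)
After 'eq': stack = [1, 0] (depth 2)
After 'push 16': stack = [1, 0, 16] (depth 3)
After 'pick 2': stack = [1, 0, 16, 1] (depth 4)
After 'add': stack = [1, 0, 17] (depth 3)
After 'push 12': stack = [1, 0, 17, 12] (depth 4)
After 'pick 0': stack = [1, 0, 17, 12, 12] (depth 5)
After 'rot': stack = [1, 0, 12, 12, 17] (depth 5)
After 'neg': stack = [1, 0, 12, 12, -17] (depth 5)
After 'sub': stack = [1, 0, 12, 29] (depth 4)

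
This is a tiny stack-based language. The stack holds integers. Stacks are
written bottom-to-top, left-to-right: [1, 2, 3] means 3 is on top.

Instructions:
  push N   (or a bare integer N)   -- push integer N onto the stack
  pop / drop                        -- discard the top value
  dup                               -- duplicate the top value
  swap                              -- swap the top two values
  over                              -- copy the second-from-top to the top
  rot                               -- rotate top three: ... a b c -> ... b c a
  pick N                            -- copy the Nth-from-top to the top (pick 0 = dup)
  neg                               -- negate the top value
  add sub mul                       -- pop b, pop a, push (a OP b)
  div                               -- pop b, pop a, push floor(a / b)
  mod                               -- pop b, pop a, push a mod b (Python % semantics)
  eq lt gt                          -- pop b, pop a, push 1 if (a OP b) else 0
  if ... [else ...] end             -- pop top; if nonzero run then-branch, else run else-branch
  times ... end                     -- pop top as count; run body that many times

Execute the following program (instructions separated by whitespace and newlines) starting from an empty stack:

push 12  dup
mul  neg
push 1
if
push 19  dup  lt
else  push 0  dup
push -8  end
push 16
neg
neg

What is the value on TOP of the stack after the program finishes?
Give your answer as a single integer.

Answer: 16

Derivation:
After 'push 12': [12]
After 'dup': [12, 12]
After 'mul': [144]
After 'neg': [-144]
After 'push 1': [-144, 1]
After 'if': [-144]
After 'push 19': [-144, 19]
After 'dup': [-144, 19, 19]
After 'lt': [-144, 0]
After 'push 16': [-144, 0, 16]
After 'neg': [-144, 0, -16]
After 'neg': [-144, 0, 16]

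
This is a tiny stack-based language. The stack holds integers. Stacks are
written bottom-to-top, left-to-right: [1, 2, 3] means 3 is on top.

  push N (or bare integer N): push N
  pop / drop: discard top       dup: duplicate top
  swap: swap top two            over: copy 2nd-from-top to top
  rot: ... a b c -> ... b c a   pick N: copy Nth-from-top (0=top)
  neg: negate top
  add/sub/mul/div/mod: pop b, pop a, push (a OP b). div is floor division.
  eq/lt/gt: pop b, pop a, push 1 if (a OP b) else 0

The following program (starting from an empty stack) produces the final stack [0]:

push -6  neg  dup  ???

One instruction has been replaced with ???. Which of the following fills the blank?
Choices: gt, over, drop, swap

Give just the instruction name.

Answer: gt

Derivation:
Stack before ???: [6, 6]
Stack after ???:  [0]
Checking each choice:
  gt: MATCH
  over: produces [6, 6, 6]
  drop: produces [6]
  swap: produces [6, 6]


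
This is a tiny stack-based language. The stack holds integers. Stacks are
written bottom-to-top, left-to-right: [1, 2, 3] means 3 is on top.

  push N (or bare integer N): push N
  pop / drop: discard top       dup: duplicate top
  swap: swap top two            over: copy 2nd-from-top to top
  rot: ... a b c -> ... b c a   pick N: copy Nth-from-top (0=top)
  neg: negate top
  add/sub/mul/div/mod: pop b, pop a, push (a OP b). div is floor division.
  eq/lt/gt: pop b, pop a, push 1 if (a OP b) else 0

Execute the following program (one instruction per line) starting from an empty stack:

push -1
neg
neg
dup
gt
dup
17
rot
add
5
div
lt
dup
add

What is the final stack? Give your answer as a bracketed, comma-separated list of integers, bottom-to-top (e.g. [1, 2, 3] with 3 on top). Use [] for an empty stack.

Answer: [2]

Derivation:
After 'push -1': [-1]
After 'neg': [1]
After 'neg': [-1]
After 'dup': [-1, -1]
After 'gt': [0]
After 'dup': [0, 0]
After 'push 17': [0, 0, 17]
After 'rot': [0, 17, 0]
After 'add': [0, 17]
After 'push 5': [0, 17, 5]
After 'div': [0, 3]
After 'lt': [1]
After 'dup': [1, 1]
After 'add': [2]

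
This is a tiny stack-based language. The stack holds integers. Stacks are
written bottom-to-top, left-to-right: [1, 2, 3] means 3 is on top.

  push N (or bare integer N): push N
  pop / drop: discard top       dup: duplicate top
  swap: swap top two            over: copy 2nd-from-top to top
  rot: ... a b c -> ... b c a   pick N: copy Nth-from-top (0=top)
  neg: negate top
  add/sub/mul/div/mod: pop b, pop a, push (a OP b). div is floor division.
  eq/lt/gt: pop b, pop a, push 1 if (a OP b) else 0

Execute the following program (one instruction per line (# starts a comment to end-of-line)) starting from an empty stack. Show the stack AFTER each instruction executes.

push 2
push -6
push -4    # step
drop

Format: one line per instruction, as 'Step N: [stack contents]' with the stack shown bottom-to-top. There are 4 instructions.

Step 1: [2]
Step 2: [2, -6]
Step 3: [2, -6, -4]
Step 4: [2, -6]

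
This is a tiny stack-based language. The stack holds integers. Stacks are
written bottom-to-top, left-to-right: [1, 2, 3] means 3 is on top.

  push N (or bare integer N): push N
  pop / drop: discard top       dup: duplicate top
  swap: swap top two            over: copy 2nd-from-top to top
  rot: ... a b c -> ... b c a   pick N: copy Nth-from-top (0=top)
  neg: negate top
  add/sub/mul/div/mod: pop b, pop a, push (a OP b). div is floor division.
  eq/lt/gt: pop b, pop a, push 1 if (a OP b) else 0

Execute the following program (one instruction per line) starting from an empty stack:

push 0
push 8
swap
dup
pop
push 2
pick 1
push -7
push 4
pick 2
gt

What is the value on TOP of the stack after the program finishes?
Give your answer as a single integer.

Answer: 1

Derivation:
After 'push 0': [0]
After 'push 8': [0, 8]
After 'swap': [8, 0]
After 'dup': [8, 0, 0]
After 'pop': [8, 0]
After 'push 2': [8, 0, 2]
After 'pick 1': [8, 0, 2, 0]
After 'push -7': [8, 0, 2, 0, -7]
After 'push 4': [8, 0, 2, 0, -7, 4]
After 'pick 2': [8, 0, 2, 0, -7, 4, 0]
After 'gt': [8, 0, 2, 0, -7, 1]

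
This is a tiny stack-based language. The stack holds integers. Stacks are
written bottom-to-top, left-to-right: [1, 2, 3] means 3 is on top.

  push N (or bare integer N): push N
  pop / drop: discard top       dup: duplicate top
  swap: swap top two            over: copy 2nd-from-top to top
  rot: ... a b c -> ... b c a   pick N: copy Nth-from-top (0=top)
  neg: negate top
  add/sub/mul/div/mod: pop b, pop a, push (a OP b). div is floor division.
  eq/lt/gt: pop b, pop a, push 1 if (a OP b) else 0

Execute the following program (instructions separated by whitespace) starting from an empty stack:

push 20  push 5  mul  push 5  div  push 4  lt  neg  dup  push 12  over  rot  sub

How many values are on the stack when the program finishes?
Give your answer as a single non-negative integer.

After 'push 20': stack = [20] (depth 1)
After 'push 5': stack = [20, 5] (depth 2)
After 'mul': stack = [100] (depth 1)
After 'push 5': stack = [100, 5] (depth 2)
After 'div': stack = [20] (depth 1)
After 'push 4': stack = [20, 4] (depth 2)
After 'lt': stack = [0] (depth 1)
After 'neg': stack = [0] (depth 1)
After 'dup': stack = [0, 0] (depth 2)
After 'push 12': stack = [0, 0, 12] (depth 3)
After 'over': stack = [0, 0, 12, 0] (depth 4)
After 'rot': stack = [0, 12, 0, 0] (depth 4)
After 'sub': stack = [0, 12, 0] (depth 3)

Answer: 3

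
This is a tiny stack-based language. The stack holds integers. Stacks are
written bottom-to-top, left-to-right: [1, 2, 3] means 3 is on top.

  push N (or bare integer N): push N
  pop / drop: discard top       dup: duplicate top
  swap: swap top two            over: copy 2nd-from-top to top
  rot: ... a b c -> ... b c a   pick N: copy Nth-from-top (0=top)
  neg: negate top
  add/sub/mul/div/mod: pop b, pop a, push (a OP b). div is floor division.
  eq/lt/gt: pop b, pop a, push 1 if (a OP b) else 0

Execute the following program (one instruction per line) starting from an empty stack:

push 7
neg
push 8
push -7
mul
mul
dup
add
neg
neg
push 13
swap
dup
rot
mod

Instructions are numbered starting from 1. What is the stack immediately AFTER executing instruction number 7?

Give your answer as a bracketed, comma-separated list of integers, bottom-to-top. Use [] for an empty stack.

Answer: [392, 392]

Derivation:
Step 1 ('push 7'): [7]
Step 2 ('neg'): [-7]
Step 3 ('push 8'): [-7, 8]
Step 4 ('push -7'): [-7, 8, -7]
Step 5 ('mul'): [-7, -56]
Step 6 ('mul'): [392]
Step 7 ('dup'): [392, 392]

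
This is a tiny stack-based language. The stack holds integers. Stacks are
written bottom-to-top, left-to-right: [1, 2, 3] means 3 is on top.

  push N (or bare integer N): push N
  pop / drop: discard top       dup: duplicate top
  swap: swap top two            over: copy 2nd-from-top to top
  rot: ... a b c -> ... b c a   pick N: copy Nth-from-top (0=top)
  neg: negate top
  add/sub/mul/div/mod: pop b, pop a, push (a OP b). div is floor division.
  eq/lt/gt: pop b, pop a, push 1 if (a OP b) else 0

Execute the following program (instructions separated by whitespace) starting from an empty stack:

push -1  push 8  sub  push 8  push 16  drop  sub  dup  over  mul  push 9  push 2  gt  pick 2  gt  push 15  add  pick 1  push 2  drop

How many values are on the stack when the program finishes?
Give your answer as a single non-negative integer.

After 'push -1': stack = [-1] (depth 1)
After 'push 8': stack = [-1, 8] (depth 2)
After 'sub': stack = [-9] (depth 1)
After 'push 8': stack = [-9, 8] (depth 2)
After 'push 16': stack = [-9, 8, 16] (depth 3)
After 'drop': stack = [-9, 8] (depth 2)
After 'sub': stack = [-17] (depth 1)
After 'dup': stack = [-17, -17] (depth 2)
After 'over': stack = [-17, -17, -17] (depth 3)
After 'mul': stack = [-17, 289] (depth 2)
After 'push 9': stack = [-17, 289, 9] (depth 3)
After 'push 2': stack = [-17, 289, 9, 2] (depth 4)
After 'gt': stack = [-17, 289, 1] (depth 3)
After 'pick 2': stack = [-17, 289, 1, -17] (depth 4)
After 'gt': stack = [-17, 289, 1] (depth 3)
After 'push 15': stack = [-17, 289, 1, 15] (depth 4)
After 'add': stack = [-17, 289, 16] (depth 3)
After 'pick 1': stack = [-17, 289, 16, 289] (depth 4)
After 'push 2': stack = [-17, 289, 16, 289, 2] (depth 5)
After 'drop': stack = [-17, 289, 16, 289] (depth 4)

Answer: 4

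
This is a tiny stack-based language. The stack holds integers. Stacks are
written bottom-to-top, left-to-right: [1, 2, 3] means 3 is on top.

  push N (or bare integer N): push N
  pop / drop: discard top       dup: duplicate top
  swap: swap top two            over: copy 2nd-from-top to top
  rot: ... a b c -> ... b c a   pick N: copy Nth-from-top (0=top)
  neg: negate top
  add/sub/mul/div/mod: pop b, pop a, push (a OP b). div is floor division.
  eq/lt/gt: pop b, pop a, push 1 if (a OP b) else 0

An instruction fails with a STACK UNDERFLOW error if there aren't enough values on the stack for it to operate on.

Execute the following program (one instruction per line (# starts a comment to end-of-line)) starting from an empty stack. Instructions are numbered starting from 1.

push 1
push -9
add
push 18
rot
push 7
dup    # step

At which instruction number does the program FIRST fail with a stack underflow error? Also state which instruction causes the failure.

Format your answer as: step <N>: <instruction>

Step 1 ('push 1'): stack = [1], depth = 1
Step 2 ('push -9'): stack = [1, -9], depth = 2
Step 3 ('add'): stack = [-8], depth = 1
Step 4 ('push 18'): stack = [-8, 18], depth = 2
Step 5 ('rot'): needs 3 value(s) but depth is 2 — STACK UNDERFLOW

Answer: step 5: rot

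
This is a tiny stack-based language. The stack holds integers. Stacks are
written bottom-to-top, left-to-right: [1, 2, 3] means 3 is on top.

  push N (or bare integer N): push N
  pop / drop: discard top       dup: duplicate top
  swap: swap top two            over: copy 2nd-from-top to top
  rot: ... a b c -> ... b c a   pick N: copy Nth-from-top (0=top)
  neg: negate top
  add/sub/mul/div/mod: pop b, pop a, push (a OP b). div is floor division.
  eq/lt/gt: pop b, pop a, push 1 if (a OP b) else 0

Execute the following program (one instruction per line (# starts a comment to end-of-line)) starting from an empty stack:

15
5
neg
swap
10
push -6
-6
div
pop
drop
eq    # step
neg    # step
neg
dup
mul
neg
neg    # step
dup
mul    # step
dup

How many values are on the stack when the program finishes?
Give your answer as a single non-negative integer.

Answer: 2

Derivation:
After 'push 15': stack = [15] (depth 1)
After 'push 5': stack = [15, 5] (depth 2)
After 'neg': stack = [15, -5] (depth 2)
After 'swap': stack = [-5, 15] (depth 2)
After 'push 10': stack = [-5, 15, 10] (depth 3)
After 'push -6': stack = [-5, 15, 10, -6] (depth 4)
After 'push -6': stack = [-5, 15, 10, -6, -6] (depth 5)
After 'div': stack = [-5, 15, 10, 1] (depth 4)
After 'pop': stack = [-5, 15, 10] (depth 3)
After 'drop': stack = [-5, 15] (depth 2)
After 'eq': stack = [0] (depth 1)
After 'neg': stack = [0] (depth 1)
After 'neg': stack = [0] (depth 1)
After 'dup': stack = [0, 0] (depth 2)
After 'mul': stack = [0] (depth 1)
After 'neg': stack = [0] (depth 1)
After 'neg': stack = [0] (depth 1)
After 'dup': stack = [0, 0] (depth 2)
After 'mul': stack = [0] (depth 1)
After 'dup': stack = [0, 0] (depth 2)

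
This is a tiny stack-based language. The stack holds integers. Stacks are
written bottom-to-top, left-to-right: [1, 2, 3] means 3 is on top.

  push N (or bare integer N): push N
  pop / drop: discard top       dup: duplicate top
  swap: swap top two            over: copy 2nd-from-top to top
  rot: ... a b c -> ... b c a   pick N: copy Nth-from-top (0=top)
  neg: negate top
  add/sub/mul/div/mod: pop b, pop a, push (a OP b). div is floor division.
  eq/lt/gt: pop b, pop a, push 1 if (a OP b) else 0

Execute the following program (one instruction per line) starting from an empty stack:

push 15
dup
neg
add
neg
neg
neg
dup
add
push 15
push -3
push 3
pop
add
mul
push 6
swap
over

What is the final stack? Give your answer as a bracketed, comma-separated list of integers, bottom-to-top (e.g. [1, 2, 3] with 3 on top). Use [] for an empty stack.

Answer: [6, 0, 6]

Derivation:
After 'push 15': [15]
After 'dup': [15, 15]
After 'neg': [15, -15]
After 'add': [0]
After 'neg': [0]
After 'neg': [0]
After 'neg': [0]
After 'dup': [0, 0]
After 'add': [0]
After 'push 15': [0, 15]
After 'push -3': [0, 15, -3]
After 'push 3': [0, 15, -3, 3]
After 'pop': [0, 15, -3]
After 'add': [0, 12]
After 'mul': [0]
After 'push 6': [0, 6]
After 'swap': [6, 0]
After 'over': [6, 0, 6]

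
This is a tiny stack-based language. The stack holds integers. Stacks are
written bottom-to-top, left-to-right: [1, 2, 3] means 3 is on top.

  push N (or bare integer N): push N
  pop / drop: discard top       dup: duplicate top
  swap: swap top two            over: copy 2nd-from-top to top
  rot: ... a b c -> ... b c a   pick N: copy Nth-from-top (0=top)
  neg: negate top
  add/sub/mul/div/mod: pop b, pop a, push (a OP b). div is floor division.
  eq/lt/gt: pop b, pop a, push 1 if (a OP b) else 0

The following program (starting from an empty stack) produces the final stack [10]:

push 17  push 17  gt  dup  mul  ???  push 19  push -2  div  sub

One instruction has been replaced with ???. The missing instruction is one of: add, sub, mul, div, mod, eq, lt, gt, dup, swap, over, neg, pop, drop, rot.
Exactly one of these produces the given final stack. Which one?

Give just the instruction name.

Stack before ???: [0]
Stack after ???:  [0]
The instruction that transforms [0] -> [0] is: neg

Answer: neg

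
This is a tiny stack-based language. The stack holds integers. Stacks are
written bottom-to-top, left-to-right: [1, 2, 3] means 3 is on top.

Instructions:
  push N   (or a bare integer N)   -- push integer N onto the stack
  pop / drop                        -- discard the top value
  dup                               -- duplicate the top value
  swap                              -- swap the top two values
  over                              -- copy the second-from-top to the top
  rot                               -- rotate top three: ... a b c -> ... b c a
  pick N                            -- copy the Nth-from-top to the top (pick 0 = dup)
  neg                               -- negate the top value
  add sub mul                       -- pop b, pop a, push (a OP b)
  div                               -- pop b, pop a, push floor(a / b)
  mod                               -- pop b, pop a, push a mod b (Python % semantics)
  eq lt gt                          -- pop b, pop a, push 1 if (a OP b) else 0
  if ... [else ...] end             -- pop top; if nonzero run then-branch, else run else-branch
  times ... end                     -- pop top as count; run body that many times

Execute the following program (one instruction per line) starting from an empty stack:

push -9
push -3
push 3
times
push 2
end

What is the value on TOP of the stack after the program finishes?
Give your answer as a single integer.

Answer: 2

Derivation:
After 'push -9': [-9]
After 'push -3': [-9, -3]
After 'push 3': [-9, -3, 3]
After 'times': [-9, -3]
After 'push 2': [-9, -3, 2]
After 'push 2': [-9, -3, 2, 2]
After 'push 2': [-9, -3, 2, 2, 2]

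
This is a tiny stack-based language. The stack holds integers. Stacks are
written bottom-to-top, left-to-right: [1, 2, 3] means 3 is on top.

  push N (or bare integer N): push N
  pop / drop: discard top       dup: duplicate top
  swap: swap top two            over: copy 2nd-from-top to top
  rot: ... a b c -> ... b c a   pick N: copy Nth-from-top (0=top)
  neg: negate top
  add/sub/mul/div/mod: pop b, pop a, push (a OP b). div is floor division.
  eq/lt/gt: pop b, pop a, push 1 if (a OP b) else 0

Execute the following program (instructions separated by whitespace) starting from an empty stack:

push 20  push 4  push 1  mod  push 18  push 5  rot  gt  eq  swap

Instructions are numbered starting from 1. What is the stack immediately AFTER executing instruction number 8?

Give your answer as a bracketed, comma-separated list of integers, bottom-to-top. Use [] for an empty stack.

Step 1 ('push 20'): [20]
Step 2 ('push 4'): [20, 4]
Step 3 ('push 1'): [20, 4, 1]
Step 4 ('mod'): [20, 0]
Step 5 ('push 18'): [20, 0, 18]
Step 6 ('push 5'): [20, 0, 18, 5]
Step 7 ('rot'): [20, 18, 5, 0]
Step 8 ('gt'): [20, 18, 1]

Answer: [20, 18, 1]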